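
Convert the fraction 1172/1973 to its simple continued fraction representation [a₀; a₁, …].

[0; 1, 1, 2, 6, 3, 2, 8]

Apply division with remainder until the remainder is 0:
1172 = 0·1973 + 1172, so a_0 = 0
1973 = 1·1172 + 801, so a_1 = 1
1172 = 1·801 + 371, so a_2 = 1
801 = 2·371 + 59, so a_3 = 2
371 = 6·59 + 17, so a_4 = 6
59 = 3·17 + 8, so a_5 = 3
17 = 2·8 + 1, so a_6 = 2
8 = 8·1 + 0, so a_7 = 8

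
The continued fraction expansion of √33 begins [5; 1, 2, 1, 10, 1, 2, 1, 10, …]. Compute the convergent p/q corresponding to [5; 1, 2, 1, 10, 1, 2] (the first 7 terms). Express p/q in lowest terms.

Work from the innermost term outward:
Start with 2.
1 + 1/(2/1) = 1 + 1/2 = 3/2
10 + 1/(3/2) = 10 + 2/3 = 32/3
1 + 1/(32/3) = 1 + 3/32 = 35/32
2 + 1/(35/32) = 2 + 32/35 = 102/35
1 + 1/(102/35) = 1 + 35/102 = 137/102
5 + 1/(137/102) = 5 + 102/137 = 787/137

787/137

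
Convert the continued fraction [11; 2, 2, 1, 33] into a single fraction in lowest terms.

2697/236

Use the convergent recurrence hₖ = aₖ·hₖ₋₁ + hₖ₋₂ (and likewise for the denominators kₖ):
a_0 = 11: 11/1
a_1 = 2: 23/2
a_2 = 2: 57/5
a_3 = 1: 80/7
a_4 = 33: 2697/236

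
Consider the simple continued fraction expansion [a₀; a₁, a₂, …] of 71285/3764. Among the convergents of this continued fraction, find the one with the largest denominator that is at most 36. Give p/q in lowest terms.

303/16

a_0 = 18: 18/1  (≤ bound)
a_1 = 1: 19/1  (≤ bound)
a_2 = 15: 303/16  (≤ bound)
a_3 = 3: 928/49  (> 36, stop)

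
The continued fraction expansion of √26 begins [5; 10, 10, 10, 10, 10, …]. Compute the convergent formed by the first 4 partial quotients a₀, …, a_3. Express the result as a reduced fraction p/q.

a_0 = 5: 5/1
a_1 = 10: 51/10
a_2 = 10: 515/101
a_3 = 10: 5201/1020

5201/1020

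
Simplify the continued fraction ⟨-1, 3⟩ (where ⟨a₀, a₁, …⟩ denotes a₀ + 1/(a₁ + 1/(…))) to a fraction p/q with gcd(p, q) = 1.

Work from the innermost term outward:
Start with 3.
-1 + 1/(3/1) = -1 + 1/3 = -2/3

-2/3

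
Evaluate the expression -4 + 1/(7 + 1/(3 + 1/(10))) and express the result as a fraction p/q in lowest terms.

-877/227

Build up convergents one term at a time:
a_0 = -4: -4/1
a_1 = 7: -27/7
a_2 = 3: -85/22
a_3 = 10: -877/227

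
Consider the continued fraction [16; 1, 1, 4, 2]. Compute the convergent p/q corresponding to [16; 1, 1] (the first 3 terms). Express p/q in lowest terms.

33/2

Start with 1.
1 + 1/(1/1) = 1 + 1/1 = 2/1
16 + 1/(2/1) = 16 + 1/2 = 33/2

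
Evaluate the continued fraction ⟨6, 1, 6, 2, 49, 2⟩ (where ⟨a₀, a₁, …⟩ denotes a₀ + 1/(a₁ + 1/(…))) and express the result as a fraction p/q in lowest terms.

a_0 = 6: 6/1
a_1 = 1: 7/1
a_2 = 6: 48/7
a_3 = 2: 103/15
a_4 = 49: 5095/742
a_5 = 2: 10293/1499

10293/1499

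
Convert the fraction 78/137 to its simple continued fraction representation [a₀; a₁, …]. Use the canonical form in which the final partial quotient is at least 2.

[0; 1, 1, 3, 9, 2]

⌊78/137⌋ = 0, remainder 78
⌊137/78⌋ = 1, remainder 59
⌊78/59⌋ = 1, remainder 19
⌊59/19⌋ = 3, remainder 2
⌊19/2⌋ = 9, remainder 1
⌊2/1⌋ = 2, remainder 0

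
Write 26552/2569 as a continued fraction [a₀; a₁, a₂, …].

[10; 2, 1, 49, 1, 2, 2, 2]

Apply division with remainder until the remainder is 0:
26552 = 10·2569 + 862, so a_0 = 10
2569 = 2·862 + 845, so a_1 = 2
862 = 1·845 + 17, so a_2 = 1
845 = 49·17 + 12, so a_3 = 49
17 = 1·12 + 5, so a_4 = 1
12 = 2·5 + 2, so a_5 = 2
5 = 2·2 + 1, so a_6 = 2
2 = 2·1 + 0, so a_7 = 2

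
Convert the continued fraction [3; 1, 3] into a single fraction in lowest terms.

15/4

Compute successive convergents:
a_0 = 3: 3/1
a_1 = 1: 4/1
a_2 = 3: 15/4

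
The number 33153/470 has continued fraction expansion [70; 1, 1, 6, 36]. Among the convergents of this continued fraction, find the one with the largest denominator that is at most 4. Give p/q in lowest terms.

a_0 = 70: 70/1  (≤ bound)
a_1 = 1: 71/1  (≤ bound)
a_2 = 1: 141/2  (≤ bound)
a_3 = 6: 917/13  (> 4, stop)

141/2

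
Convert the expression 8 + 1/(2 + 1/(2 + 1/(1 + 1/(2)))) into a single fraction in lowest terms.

Start with 2.
1 + 1/(2/1) = 1 + 1/2 = 3/2
2 + 1/(3/2) = 2 + 2/3 = 8/3
2 + 1/(8/3) = 2 + 3/8 = 19/8
8 + 1/(19/8) = 8 + 8/19 = 160/19

160/19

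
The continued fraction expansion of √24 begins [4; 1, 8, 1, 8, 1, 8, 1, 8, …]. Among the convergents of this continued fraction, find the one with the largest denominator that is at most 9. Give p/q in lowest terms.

44/9

a_0 = 4: 4/1  (≤ bound)
a_1 = 1: 5/1  (≤ bound)
a_2 = 8: 44/9  (≤ bound)
a_3 = 1: 49/10  (> 9, stop)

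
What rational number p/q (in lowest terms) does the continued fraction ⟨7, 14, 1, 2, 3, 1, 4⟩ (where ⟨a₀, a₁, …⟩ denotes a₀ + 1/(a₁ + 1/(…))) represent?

Start with 4.
1 + 1/(4/1) = 1 + 1/4 = 5/4
3 + 1/(5/4) = 3 + 4/5 = 19/5
2 + 1/(19/5) = 2 + 5/19 = 43/19
1 + 1/(43/19) = 1 + 19/43 = 62/43
14 + 1/(62/43) = 14 + 43/62 = 911/62
7 + 1/(911/62) = 7 + 62/911 = 6439/911

6439/911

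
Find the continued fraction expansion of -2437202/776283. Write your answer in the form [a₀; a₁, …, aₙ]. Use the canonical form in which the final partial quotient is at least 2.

⌊-2437202/776283⌋ = -4, remainder 667930
⌊776283/667930⌋ = 1, remainder 108353
⌊667930/108353⌋ = 6, remainder 17812
⌊108353/17812⌋ = 6, remainder 1481
⌊17812/1481⌋ = 12, remainder 40
⌊1481/40⌋ = 37, remainder 1
⌊40/1⌋ = 40, remainder 0

[-4; 1, 6, 6, 12, 37, 40]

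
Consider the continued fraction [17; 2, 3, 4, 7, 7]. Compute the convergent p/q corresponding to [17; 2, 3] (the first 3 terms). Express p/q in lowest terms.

Use the convergent recurrence hₖ = aₖ·hₖ₋₁ + hₖ₋₂ (and likewise for the denominators kₖ):
a_0 = 17: 17/1
a_1 = 2: 35/2
a_2 = 3: 122/7

122/7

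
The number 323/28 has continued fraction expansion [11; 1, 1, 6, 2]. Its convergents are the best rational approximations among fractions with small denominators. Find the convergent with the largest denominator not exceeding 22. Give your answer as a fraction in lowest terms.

List convergents until the denominator exceeds the bound:
a_0 = 11: 11/1  (≤ bound)
a_1 = 1: 12/1  (≤ bound)
a_2 = 1: 23/2  (≤ bound)
a_3 = 6: 150/13  (≤ bound)
a_4 = 2: 323/28  (> 22, stop)

150/13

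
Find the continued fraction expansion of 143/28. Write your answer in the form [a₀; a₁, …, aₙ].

[5; 9, 3]

143 = 5·28 + 3, so a_0 = 5
28 = 9·3 + 1, so a_1 = 9
3 = 3·1 + 0, so a_2 = 3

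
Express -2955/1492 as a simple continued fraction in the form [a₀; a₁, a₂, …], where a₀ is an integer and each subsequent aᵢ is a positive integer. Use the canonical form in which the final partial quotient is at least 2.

[-2; 51, 2, 4, 3]

Run the Euclidean algorithm, recording each quotient:
-2955 = -2·1492 + 29, so a_0 = -2
1492 = 51·29 + 13, so a_1 = 51
29 = 2·13 + 3, so a_2 = 2
13 = 4·3 + 1, so a_3 = 4
3 = 3·1 + 0, so a_4 = 3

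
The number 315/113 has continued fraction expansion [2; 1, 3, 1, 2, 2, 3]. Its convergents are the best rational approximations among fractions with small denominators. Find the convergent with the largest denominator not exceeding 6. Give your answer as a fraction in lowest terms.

14/5

List convergents until the denominator exceeds the bound:
a_0 = 2: 2/1  (≤ bound)
a_1 = 1: 3/1  (≤ bound)
a_2 = 3: 11/4  (≤ bound)
a_3 = 1: 14/5  (≤ bound)
a_4 = 2: 39/14  (> 6, stop)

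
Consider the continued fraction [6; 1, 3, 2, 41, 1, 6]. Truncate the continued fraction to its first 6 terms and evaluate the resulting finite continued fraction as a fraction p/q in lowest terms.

2589/382

Work from the innermost term outward:
Start with 1.
41 + 1/(1/1) = 41 + 1/1 = 42/1
2 + 1/(42/1) = 2 + 1/42 = 85/42
3 + 1/(85/42) = 3 + 42/85 = 297/85
1 + 1/(297/85) = 1 + 85/297 = 382/297
6 + 1/(382/297) = 6 + 297/382 = 2589/382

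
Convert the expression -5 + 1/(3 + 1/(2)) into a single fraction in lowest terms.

-33/7

Use the convergent recurrence hₖ = aₖ·hₖ₋₁ + hₖ₋₂ (and likewise for the denominators kₖ):
a_0 = -5: -5/1
a_1 = 3: -14/3
a_2 = 2: -33/7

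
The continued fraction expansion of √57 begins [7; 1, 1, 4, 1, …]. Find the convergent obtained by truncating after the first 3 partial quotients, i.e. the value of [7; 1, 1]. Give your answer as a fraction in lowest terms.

15/2

Use the convergent recurrence hₖ = aₖ·hₖ₋₁ + hₖ₋₂ (and likewise for the denominators kₖ):
a_0 = 7: 7/1
a_1 = 1: 8/1
a_2 = 1: 15/2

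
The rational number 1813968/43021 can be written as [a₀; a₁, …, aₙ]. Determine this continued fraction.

⌊1813968/43021⌋ = 42, remainder 7086
⌊43021/7086⌋ = 6, remainder 505
⌊7086/505⌋ = 14, remainder 16
⌊505/16⌋ = 31, remainder 9
⌊16/9⌋ = 1, remainder 7
⌊9/7⌋ = 1, remainder 2
⌊7/2⌋ = 3, remainder 1
⌊2/1⌋ = 2, remainder 0

[42; 6, 14, 31, 1, 1, 3, 2]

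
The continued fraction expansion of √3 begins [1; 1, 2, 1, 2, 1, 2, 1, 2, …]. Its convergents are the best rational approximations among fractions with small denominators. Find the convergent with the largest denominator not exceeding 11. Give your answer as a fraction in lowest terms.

List convergents until the denominator exceeds the bound:
a_0 = 1: 1/1  (≤ bound)
a_1 = 1: 2/1  (≤ bound)
a_2 = 2: 5/3  (≤ bound)
a_3 = 1: 7/4  (≤ bound)
a_4 = 2: 19/11  (≤ bound)
a_5 = 1: 26/15  (> 11, stop)

19/11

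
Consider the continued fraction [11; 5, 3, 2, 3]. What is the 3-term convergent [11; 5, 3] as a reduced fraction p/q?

a_0 = 11: 11/1
a_1 = 5: 56/5
a_2 = 3: 179/16

179/16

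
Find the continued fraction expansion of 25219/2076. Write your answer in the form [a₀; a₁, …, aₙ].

Repeatedly divide and take the remainder:
⌊25219/2076⌋ = 12, remainder 307
⌊2076/307⌋ = 6, remainder 234
⌊307/234⌋ = 1, remainder 73
⌊234/73⌋ = 3, remainder 15
⌊73/15⌋ = 4, remainder 13
⌊15/13⌋ = 1, remainder 2
⌊13/2⌋ = 6, remainder 1
⌊2/1⌋ = 2, remainder 0

[12; 6, 1, 3, 4, 1, 6, 2]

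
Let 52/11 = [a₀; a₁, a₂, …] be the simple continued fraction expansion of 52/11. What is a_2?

2

52 = 4·11 + 8, so a_0 = 4
11 = 1·8 + 3, so a_1 = 1
8 = 2·3 + 2, so a_2 = 2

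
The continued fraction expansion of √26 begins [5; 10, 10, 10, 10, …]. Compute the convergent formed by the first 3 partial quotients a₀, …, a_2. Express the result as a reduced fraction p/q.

515/101

Start with 10.
10 + 1/(10/1) = 10 + 1/10 = 101/10
5 + 1/(101/10) = 5 + 10/101 = 515/101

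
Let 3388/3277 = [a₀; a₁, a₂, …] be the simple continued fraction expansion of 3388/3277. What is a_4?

10

Apply division with remainder until the remainder is 0:
3388 ÷ 3277 → quotient 1, remainder 111
3277 ÷ 111 → quotient 29, remainder 58
111 ÷ 58 → quotient 1, remainder 53
58 ÷ 53 → quotient 1, remainder 5
53 ÷ 5 → quotient 10, remainder 3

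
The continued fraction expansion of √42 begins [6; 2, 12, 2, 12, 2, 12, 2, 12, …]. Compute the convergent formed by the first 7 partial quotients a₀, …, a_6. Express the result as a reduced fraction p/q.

Start with 12.
2 + 1/(12/1) = 2 + 1/12 = 25/12
12 + 1/(25/12) = 12 + 12/25 = 312/25
2 + 1/(312/25) = 2 + 25/312 = 649/312
12 + 1/(649/312) = 12 + 312/649 = 8100/649
2 + 1/(8100/649) = 2 + 649/8100 = 16849/8100
6 + 1/(16849/8100) = 6 + 8100/16849 = 109194/16849

109194/16849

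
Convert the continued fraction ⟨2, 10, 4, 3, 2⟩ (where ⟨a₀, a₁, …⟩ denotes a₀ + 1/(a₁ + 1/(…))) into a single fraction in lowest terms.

Start with 2.
3 + 1/(2/1) = 3 + 1/2 = 7/2
4 + 1/(7/2) = 4 + 2/7 = 30/7
10 + 1/(30/7) = 10 + 7/30 = 307/30
2 + 1/(307/30) = 2 + 30/307 = 644/307

644/307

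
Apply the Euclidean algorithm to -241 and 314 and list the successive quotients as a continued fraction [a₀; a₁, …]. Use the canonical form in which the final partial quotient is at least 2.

⌊-241/314⌋ = -1, remainder 73
⌊314/73⌋ = 4, remainder 22
⌊73/22⌋ = 3, remainder 7
⌊22/7⌋ = 3, remainder 1
⌊7/1⌋ = 7, remainder 0

[-1; 4, 3, 3, 7]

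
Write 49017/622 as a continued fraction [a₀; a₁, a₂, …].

[78; 1, 4, 7, 8, 2]

49017 = 78·622 + 501, so a_0 = 78
622 = 1·501 + 121, so a_1 = 1
501 = 4·121 + 17, so a_2 = 4
121 = 7·17 + 2, so a_3 = 7
17 = 8·2 + 1, so a_4 = 8
2 = 2·1 + 0, so a_5 = 2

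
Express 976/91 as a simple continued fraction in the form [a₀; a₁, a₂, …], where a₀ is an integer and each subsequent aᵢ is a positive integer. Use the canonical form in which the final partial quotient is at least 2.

976 ÷ 91 → quotient 10, remainder 66
91 ÷ 66 → quotient 1, remainder 25
66 ÷ 25 → quotient 2, remainder 16
25 ÷ 16 → quotient 1, remainder 9
16 ÷ 9 → quotient 1, remainder 7
9 ÷ 7 → quotient 1, remainder 2
7 ÷ 2 → quotient 3, remainder 1
2 ÷ 1 → quotient 2, remainder 0

[10; 1, 2, 1, 1, 1, 3, 2]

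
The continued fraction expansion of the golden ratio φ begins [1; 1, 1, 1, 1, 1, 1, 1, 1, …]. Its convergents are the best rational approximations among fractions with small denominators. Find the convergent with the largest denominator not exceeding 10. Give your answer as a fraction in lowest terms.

13/8

List convergents until the denominator exceeds the bound:
a_0 = 1: 1/1  (≤ bound)
a_1 = 1: 2/1  (≤ bound)
a_2 = 1: 3/2  (≤ bound)
a_3 = 1: 5/3  (≤ bound)
a_4 = 1: 8/5  (≤ bound)
a_5 = 1: 13/8  (≤ bound)
a_6 = 1: 21/13  (> 10, stop)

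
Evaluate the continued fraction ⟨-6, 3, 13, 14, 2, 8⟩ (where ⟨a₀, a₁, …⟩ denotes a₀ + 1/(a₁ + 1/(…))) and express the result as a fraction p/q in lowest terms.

Start with 8.
2 + 1/(8/1) = 2 + 1/8 = 17/8
14 + 1/(17/8) = 14 + 8/17 = 246/17
13 + 1/(246/17) = 13 + 17/246 = 3215/246
3 + 1/(3215/246) = 3 + 246/3215 = 9891/3215
-6 + 1/(9891/3215) = -6 + 3215/9891 = -56131/9891

-56131/9891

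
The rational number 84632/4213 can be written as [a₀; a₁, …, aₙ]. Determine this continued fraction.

84632 ÷ 4213 → quotient 20, remainder 372
4213 ÷ 372 → quotient 11, remainder 121
372 ÷ 121 → quotient 3, remainder 9
121 ÷ 9 → quotient 13, remainder 4
9 ÷ 4 → quotient 2, remainder 1
4 ÷ 1 → quotient 4, remainder 0

[20; 11, 3, 13, 2, 4]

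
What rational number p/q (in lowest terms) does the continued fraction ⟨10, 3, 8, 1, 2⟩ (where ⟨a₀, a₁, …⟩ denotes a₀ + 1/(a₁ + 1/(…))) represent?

Use the convergent recurrence hₖ = aₖ·hₖ₋₁ + hₖ₋₂ (and likewise for the denominators kₖ):
a_0 = 10: 10/1
a_1 = 3: 31/3
a_2 = 8: 258/25
a_3 = 1: 289/28
a_4 = 2: 836/81

836/81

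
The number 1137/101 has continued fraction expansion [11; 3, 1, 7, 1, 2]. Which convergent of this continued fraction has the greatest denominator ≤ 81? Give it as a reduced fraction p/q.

394/35

List convergents until the denominator exceeds the bound:
a_0 = 11: 11/1  (≤ bound)
a_1 = 3: 34/3  (≤ bound)
a_2 = 1: 45/4  (≤ bound)
a_3 = 7: 349/31  (≤ bound)
a_4 = 1: 394/35  (≤ bound)
a_5 = 2: 1137/101  (> 81, stop)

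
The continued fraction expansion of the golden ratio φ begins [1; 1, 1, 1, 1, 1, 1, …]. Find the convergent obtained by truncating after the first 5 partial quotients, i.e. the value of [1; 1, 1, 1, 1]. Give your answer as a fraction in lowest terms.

8/5

Use the convergent recurrence hₖ = aₖ·hₖ₋₁ + hₖ₋₂ (and likewise for the denominators kₖ):
a_0 = 1: 1/1
a_1 = 1: 2/1
a_2 = 1: 3/2
a_3 = 1: 5/3
a_4 = 1: 8/5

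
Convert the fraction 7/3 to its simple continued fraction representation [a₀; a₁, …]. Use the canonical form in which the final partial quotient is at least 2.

[2; 3]

Apply division with remainder until the remainder is 0:
⌊7/3⌋ = 2, remainder 1
⌊3/1⌋ = 3, remainder 0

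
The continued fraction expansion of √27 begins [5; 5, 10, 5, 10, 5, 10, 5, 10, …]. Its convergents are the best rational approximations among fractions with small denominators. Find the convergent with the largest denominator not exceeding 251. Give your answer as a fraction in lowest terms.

a_0 = 5: 5/1  (≤ bound)
a_1 = 5: 26/5  (≤ bound)
a_2 = 10: 265/51  (≤ bound)
a_3 = 5: 1351/260  (> 251, stop)

265/51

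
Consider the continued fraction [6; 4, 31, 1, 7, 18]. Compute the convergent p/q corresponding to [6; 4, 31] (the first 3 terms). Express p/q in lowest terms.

781/125

Starting at the tail and folding back:
Start with 31.
4 + 1/(31/1) = 4 + 1/31 = 125/31
6 + 1/(125/31) = 6 + 31/125 = 781/125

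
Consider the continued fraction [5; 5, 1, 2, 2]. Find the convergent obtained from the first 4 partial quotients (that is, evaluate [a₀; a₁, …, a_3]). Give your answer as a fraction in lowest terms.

a_0 = 5: 5/1
a_1 = 5: 26/5
a_2 = 1: 31/6
a_3 = 2: 88/17

88/17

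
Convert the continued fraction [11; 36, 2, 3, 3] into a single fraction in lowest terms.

a_0 = 11: 11/1
a_1 = 36: 397/36
a_2 = 2: 805/73
a_3 = 3: 2812/255
a_4 = 3: 9241/838

9241/838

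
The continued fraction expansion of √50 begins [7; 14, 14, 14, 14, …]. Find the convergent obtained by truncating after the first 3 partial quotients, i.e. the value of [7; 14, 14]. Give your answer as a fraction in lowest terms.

Collapse the nested fraction from the inside out:
Start with 14.
14 + 1/(14/1) = 14 + 1/14 = 197/14
7 + 1/(197/14) = 7 + 14/197 = 1393/197

1393/197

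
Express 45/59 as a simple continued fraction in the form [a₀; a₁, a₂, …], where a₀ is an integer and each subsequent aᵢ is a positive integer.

[0; 1, 3, 4, 1, 2]

45 ÷ 59 → quotient 0, remainder 45
59 ÷ 45 → quotient 1, remainder 14
45 ÷ 14 → quotient 3, remainder 3
14 ÷ 3 → quotient 4, remainder 2
3 ÷ 2 → quotient 1, remainder 1
2 ÷ 1 → quotient 2, remainder 0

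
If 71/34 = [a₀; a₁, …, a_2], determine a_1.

71 = 2·34 + 3, so a_0 = 2
34 = 11·3 + 1, so a_1 = 11

11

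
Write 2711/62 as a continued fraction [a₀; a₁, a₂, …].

Run the Euclidean algorithm, recording each quotient:
⌊2711/62⌋ = 43, remainder 45
⌊62/45⌋ = 1, remainder 17
⌊45/17⌋ = 2, remainder 11
⌊17/11⌋ = 1, remainder 6
⌊11/6⌋ = 1, remainder 5
⌊6/5⌋ = 1, remainder 1
⌊5/1⌋ = 5, remainder 0

[43; 1, 2, 1, 1, 1, 5]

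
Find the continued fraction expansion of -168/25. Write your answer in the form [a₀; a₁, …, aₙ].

[-7; 3, 1, 1, 3]

-168 ÷ 25 → quotient -7, remainder 7
25 ÷ 7 → quotient 3, remainder 4
7 ÷ 4 → quotient 1, remainder 3
4 ÷ 3 → quotient 1, remainder 1
3 ÷ 1 → quotient 3, remainder 0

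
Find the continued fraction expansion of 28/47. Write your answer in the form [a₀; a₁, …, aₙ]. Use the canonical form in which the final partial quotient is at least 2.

[0; 1, 1, 2, 9]

28 ÷ 47 → quotient 0, remainder 28
47 ÷ 28 → quotient 1, remainder 19
28 ÷ 19 → quotient 1, remainder 9
19 ÷ 9 → quotient 2, remainder 1
9 ÷ 1 → quotient 9, remainder 0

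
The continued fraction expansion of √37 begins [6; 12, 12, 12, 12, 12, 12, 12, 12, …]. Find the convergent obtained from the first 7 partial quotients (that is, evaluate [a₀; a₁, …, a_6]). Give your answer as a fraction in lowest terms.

a_0 = 6: 6/1
a_1 = 12: 73/12
a_2 = 12: 882/145
a_3 = 12: 10657/1752
a_4 = 12: 128766/21169
a_5 = 12: 1555849/255780
a_6 = 12: 18798954/3090529

18798954/3090529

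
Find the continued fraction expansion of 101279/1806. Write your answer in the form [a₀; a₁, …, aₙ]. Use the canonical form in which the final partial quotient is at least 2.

[56; 12, 1, 1, 1, 2, 3, 5]

101279 ÷ 1806 → quotient 56, remainder 143
1806 ÷ 143 → quotient 12, remainder 90
143 ÷ 90 → quotient 1, remainder 53
90 ÷ 53 → quotient 1, remainder 37
53 ÷ 37 → quotient 1, remainder 16
37 ÷ 16 → quotient 2, remainder 5
16 ÷ 5 → quotient 3, remainder 1
5 ÷ 1 → quotient 5, remainder 0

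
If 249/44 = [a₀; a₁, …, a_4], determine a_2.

1

Repeatedly divide and take the remainder:
⌊249/44⌋ = 5, remainder 29
⌊44/29⌋ = 1, remainder 15
⌊29/15⌋ = 1, remainder 14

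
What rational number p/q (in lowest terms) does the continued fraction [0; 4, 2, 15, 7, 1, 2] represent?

Collapse the nested fraction from the inside out:
Start with 2.
1 + 1/(2/1) = 1 + 1/2 = 3/2
7 + 1/(3/2) = 7 + 2/3 = 23/3
15 + 1/(23/3) = 15 + 3/23 = 348/23
2 + 1/(348/23) = 2 + 23/348 = 719/348
4 + 1/(719/348) = 4 + 348/719 = 3224/719
0 + 1/(3224/719) = 0 + 719/3224 = 719/3224

719/3224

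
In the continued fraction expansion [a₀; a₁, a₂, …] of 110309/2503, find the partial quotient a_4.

2

110309 = 44·2503 + 177, so a_0 = 44
2503 = 14·177 + 25, so a_1 = 14
177 = 7·25 + 2, so a_2 = 7
25 = 12·2 + 1, so a_3 = 12
2 = 2·1 + 0, so a_4 = 2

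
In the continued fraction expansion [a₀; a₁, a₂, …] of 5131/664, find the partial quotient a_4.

2

⌊5131/664⌋ = 7, remainder 483
⌊664/483⌋ = 1, remainder 181
⌊483/181⌋ = 2, remainder 121
⌊181/121⌋ = 1, remainder 60
⌊121/60⌋ = 2, remainder 1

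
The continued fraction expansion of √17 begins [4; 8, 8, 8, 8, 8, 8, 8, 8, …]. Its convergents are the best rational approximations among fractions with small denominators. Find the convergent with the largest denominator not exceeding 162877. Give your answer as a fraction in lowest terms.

a_0 = 4: 4/1  (≤ bound)
a_1 = 8: 33/8  (≤ bound)
a_2 = 8: 268/65  (≤ bound)
a_3 = 8: 2177/528  (≤ bound)
a_4 = 8: 17684/4289  (≤ bound)
a_5 = 8: 143649/34840  (≤ bound)
a_6 = 8: 1166876/283009  (> 162877, stop)

143649/34840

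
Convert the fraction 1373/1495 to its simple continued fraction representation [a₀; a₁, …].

Run the Euclidean algorithm, recording each quotient:
⌊1373/1495⌋ = 0, remainder 1373
⌊1495/1373⌋ = 1, remainder 122
⌊1373/122⌋ = 11, remainder 31
⌊122/31⌋ = 3, remainder 29
⌊31/29⌋ = 1, remainder 2
⌊29/2⌋ = 14, remainder 1
⌊2/1⌋ = 2, remainder 0

[0; 1, 11, 3, 1, 14, 2]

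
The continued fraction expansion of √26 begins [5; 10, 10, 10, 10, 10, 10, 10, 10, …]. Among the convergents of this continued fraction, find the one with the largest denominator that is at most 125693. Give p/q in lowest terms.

a_0 = 5: 5/1  (≤ bound)
a_1 = 10: 51/10  (≤ bound)
a_2 = 10: 515/101  (≤ bound)
a_3 = 10: 5201/1020  (≤ bound)
a_4 = 10: 52525/10301  (≤ bound)
a_5 = 10: 530451/104030  (≤ bound)
a_6 = 10: 5357035/1050601  (> 125693, stop)

530451/104030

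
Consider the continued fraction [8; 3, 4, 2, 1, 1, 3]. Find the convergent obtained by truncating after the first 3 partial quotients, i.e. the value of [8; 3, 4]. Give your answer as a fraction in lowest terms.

108/13

a_0 = 8: 8/1
a_1 = 3: 25/3
a_2 = 4: 108/13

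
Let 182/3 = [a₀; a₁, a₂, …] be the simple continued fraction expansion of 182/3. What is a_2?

2

182 = 60·3 + 2, so a_0 = 60
3 = 1·2 + 1, so a_1 = 1
2 = 2·1 + 0, so a_2 = 2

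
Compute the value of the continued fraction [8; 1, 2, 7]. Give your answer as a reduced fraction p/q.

Collapse the nested fraction from the inside out:
Start with 7.
2 + 1/(7/1) = 2 + 1/7 = 15/7
1 + 1/(15/7) = 1 + 7/15 = 22/15
8 + 1/(22/15) = 8 + 15/22 = 191/22

191/22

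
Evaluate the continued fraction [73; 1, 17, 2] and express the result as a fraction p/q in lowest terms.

2736/37

Collapse the nested fraction from the inside out:
Start with 2.
17 + 1/(2/1) = 17 + 1/2 = 35/2
1 + 1/(35/2) = 1 + 2/35 = 37/35
73 + 1/(37/35) = 73 + 35/37 = 2736/37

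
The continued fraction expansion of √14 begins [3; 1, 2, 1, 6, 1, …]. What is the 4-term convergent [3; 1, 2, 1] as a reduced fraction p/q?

15/4

Build up convergents one term at a time:
a_0 = 3: 3/1
a_1 = 1: 4/1
a_2 = 2: 11/3
a_3 = 1: 15/4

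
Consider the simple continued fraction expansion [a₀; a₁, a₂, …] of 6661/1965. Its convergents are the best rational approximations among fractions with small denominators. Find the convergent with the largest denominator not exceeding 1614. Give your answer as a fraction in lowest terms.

List convergents until the denominator exceeds the bound:
a_0 = 3: 3/1  (≤ bound)
a_1 = 2: 7/2  (≤ bound)
a_2 = 1: 10/3  (≤ bound)
a_3 = 1: 17/5  (≤ bound)
a_4 = 3: 61/18  (≤ bound)
a_5 = 3: 200/59  (≤ bound)
a_6 = 33: 6661/1965  (> 1614, stop)

200/59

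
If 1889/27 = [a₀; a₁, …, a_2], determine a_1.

Run the Euclidean algorithm, recording each quotient:
1889 = 69·27 + 26, so a_0 = 69
27 = 1·26 + 1, so a_1 = 1

1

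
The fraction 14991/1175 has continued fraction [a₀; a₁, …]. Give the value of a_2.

3

⌊14991/1175⌋ = 12, remainder 891
⌊1175/891⌋ = 1, remainder 284
⌊891/284⌋ = 3, remainder 39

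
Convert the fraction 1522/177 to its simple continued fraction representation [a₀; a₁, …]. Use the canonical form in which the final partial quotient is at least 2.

[8; 1, 1, 2, 35]

Run the Euclidean algorithm, recording each quotient:
1522 = 8·177 + 106, so a_0 = 8
177 = 1·106 + 71, so a_1 = 1
106 = 1·71 + 35, so a_2 = 1
71 = 2·35 + 1, so a_3 = 2
35 = 35·1 + 0, so a_4 = 35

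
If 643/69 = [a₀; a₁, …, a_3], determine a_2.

643 ÷ 69 → quotient 9, remainder 22
69 ÷ 22 → quotient 3, remainder 3
22 ÷ 3 → quotient 7, remainder 1

7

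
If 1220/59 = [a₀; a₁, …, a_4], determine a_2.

2

Repeatedly divide and take the remainder:
1220 = 20·59 + 40, so a_0 = 20
59 = 1·40 + 19, so a_1 = 1
40 = 2·19 + 2, so a_2 = 2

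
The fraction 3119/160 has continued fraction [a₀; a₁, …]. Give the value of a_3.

2

3119 = 19·160 + 79, so a_0 = 19
160 = 2·79 + 2, so a_1 = 2
79 = 39·2 + 1, so a_2 = 39
2 = 2·1 + 0, so a_3 = 2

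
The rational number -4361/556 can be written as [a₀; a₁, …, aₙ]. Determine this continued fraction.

[-8; 6, 2, 1, 1, 3, 1, 3]

Apply division with remainder until the remainder is 0:
⌊-4361/556⌋ = -8, remainder 87
⌊556/87⌋ = 6, remainder 34
⌊87/34⌋ = 2, remainder 19
⌊34/19⌋ = 1, remainder 15
⌊19/15⌋ = 1, remainder 4
⌊15/4⌋ = 3, remainder 3
⌊4/3⌋ = 1, remainder 1
⌊3/1⌋ = 3, remainder 0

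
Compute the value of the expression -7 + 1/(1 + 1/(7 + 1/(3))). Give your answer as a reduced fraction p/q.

-153/25

Build up convergents one term at a time:
a_0 = -7: -7/1
a_1 = 1: -6/1
a_2 = 7: -49/8
a_3 = 3: -153/25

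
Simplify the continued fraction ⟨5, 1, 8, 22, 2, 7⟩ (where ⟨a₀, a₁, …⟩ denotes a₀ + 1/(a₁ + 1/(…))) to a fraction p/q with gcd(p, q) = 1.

Starting at the tail and folding back:
Start with 7.
2 + 1/(7/1) = 2 + 1/7 = 15/7
22 + 1/(15/7) = 22 + 7/15 = 337/15
8 + 1/(337/15) = 8 + 15/337 = 2711/337
1 + 1/(2711/337) = 1 + 337/2711 = 3048/2711
5 + 1/(3048/2711) = 5 + 2711/3048 = 17951/3048

17951/3048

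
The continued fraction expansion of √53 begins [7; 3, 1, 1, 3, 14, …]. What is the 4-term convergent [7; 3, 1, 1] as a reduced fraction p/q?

Use the convergent recurrence hₖ = aₖ·hₖ₋₁ + hₖ₋₂ (and likewise for the denominators kₖ):
a_0 = 7: 7/1
a_1 = 3: 22/3
a_2 = 1: 29/4
a_3 = 1: 51/7

51/7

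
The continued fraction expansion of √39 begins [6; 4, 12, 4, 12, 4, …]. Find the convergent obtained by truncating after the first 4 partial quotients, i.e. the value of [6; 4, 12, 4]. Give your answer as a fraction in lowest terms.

1249/200

Start with 4.
12 + 1/(4/1) = 12 + 1/4 = 49/4
4 + 1/(49/4) = 4 + 4/49 = 200/49
6 + 1/(200/49) = 6 + 49/200 = 1249/200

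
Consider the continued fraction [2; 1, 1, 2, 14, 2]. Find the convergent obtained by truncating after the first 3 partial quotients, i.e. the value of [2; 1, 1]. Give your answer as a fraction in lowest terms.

Start with 1.
1 + 1/(1/1) = 1 + 1/1 = 2/1
2 + 1/(2/1) = 2 + 1/2 = 5/2

5/2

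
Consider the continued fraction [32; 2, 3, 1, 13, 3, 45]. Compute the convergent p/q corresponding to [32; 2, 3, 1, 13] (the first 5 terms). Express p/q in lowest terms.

a_0 = 32: 32/1
a_1 = 2: 65/2
a_2 = 3: 227/7
a_3 = 1: 292/9
a_4 = 13: 4023/124

4023/124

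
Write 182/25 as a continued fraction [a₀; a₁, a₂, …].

[7; 3, 1, 1, 3]

182 ÷ 25 → quotient 7, remainder 7
25 ÷ 7 → quotient 3, remainder 4
7 ÷ 4 → quotient 1, remainder 3
4 ÷ 3 → quotient 1, remainder 1
3 ÷ 1 → quotient 3, remainder 0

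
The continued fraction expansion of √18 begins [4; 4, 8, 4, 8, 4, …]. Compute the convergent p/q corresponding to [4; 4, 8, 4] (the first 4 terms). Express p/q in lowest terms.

577/136

Build up convergents one term at a time:
a_0 = 4: 4/1
a_1 = 4: 17/4
a_2 = 8: 140/33
a_3 = 4: 577/136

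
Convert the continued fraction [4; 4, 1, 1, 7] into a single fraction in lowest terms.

Start with 7.
1 + 1/(7/1) = 1 + 1/7 = 8/7
1 + 1/(8/7) = 1 + 7/8 = 15/8
4 + 1/(15/8) = 4 + 8/15 = 68/15
4 + 1/(68/15) = 4 + 15/68 = 287/68

287/68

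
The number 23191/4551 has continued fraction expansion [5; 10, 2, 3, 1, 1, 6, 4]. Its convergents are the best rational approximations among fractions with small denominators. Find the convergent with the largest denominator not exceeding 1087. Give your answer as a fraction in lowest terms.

a_0 = 5: 5/1  (≤ bound)
a_1 = 10: 51/10  (≤ bound)
a_2 = 2: 107/21  (≤ bound)
a_3 = 3: 372/73  (≤ bound)
a_4 = 1: 479/94  (≤ bound)
a_5 = 1: 851/167  (≤ bound)
a_6 = 6: 5585/1096  (> 1087, stop)

851/167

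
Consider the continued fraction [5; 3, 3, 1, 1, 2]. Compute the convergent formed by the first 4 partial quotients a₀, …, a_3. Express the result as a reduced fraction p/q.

Start with 1.
3 + 1/(1/1) = 3 + 1/1 = 4/1
3 + 1/(4/1) = 3 + 1/4 = 13/4
5 + 1/(13/4) = 5 + 4/13 = 69/13

69/13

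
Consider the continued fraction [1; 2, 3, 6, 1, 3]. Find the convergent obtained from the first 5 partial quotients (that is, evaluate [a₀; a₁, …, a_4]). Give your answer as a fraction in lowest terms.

Collapse the nested fraction from the inside out:
Start with 1.
6 + 1/(1/1) = 6 + 1/1 = 7/1
3 + 1/(7/1) = 3 + 1/7 = 22/7
2 + 1/(22/7) = 2 + 7/22 = 51/22
1 + 1/(51/22) = 1 + 22/51 = 73/51

73/51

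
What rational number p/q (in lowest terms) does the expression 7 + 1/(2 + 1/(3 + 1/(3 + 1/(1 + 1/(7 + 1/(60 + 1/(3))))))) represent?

314161/42263

a_0 = 7: 7/1
a_1 = 2: 15/2
a_2 = 3: 52/7
a_3 = 3: 171/23
a_4 = 1: 223/30
a_5 = 7: 1732/233
a_6 = 60: 104143/14010
a_7 = 3: 314161/42263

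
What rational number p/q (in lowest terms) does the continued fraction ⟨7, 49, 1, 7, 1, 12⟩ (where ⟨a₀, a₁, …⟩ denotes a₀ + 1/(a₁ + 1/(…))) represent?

40625/5787

Work from the innermost term outward:
Start with 12.
1 + 1/(12/1) = 1 + 1/12 = 13/12
7 + 1/(13/12) = 7 + 12/13 = 103/13
1 + 1/(103/13) = 1 + 13/103 = 116/103
49 + 1/(116/103) = 49 + 103/116 = 5787/116
7 + 1/(5787/116) = 7 + 116/5787 = 40625/5787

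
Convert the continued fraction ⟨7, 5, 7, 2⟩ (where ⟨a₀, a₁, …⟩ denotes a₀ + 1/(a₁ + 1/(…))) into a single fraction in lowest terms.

Start with 2.
7 + 1/(2/1) = 7 + 1/2 = 15/2
5 + 1/(15/2) = 5 + 2/15 = 77/15
7 + 1/(77/15) = 7 + 15/77 = 554/77

554/77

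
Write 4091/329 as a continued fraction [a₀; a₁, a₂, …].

[12; 2, 3, 3, 14]

4091 = 12·329 + 143, so a_0 = 12
329 = 2·143 + 43, so a_1 = 2
143 = 3·43 + 14, so a_2 = 3
43 = 3·14 + 1, so a_3 = 3
14 = 14·1 + 0, so a_4 = 14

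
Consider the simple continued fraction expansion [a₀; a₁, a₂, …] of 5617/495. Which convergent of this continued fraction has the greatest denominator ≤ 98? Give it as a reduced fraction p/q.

261/23

List convergents until the denominator exceeds the bound:
a_0 = 11: 11/1  (≤ bound)
a_1 = 2: 23/2  (≤ bound)
a_2 = 1: 34/3  (≤ bound)
a_3 = 7: 261/23  (≤ bound)
a_4 = 5: 1339/118  (> 98, stop)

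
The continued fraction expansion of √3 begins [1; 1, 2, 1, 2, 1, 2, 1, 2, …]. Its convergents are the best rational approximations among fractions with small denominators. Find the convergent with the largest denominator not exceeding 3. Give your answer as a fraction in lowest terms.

5/3

List convergents until the denominator exceeds the bound:
a_0 = 1: 1/1  (≤ bound)
a_1 = 1: 2/1  (≤ bound)
a_2 = 2: 5/3  (≤ bound)
a_3 = 1: 7/4  (> 3, stop)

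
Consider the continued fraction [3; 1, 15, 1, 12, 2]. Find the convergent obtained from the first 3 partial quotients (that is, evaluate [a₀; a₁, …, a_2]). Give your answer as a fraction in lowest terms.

63/16

a_0 = 3: 3/1
a_1 = 1: 4/1
a_2 = 15: 63/16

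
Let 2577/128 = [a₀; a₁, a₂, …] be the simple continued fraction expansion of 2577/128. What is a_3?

Apply division with remainder until the remainder is 0:
⌊2577/128⌋ = 20, remainder 17
⌊128/17⌋ = 7, remainder 9
⌊17/9⌋ = 1, remainder 8
⌊9/8⌋ = 1, remainder 1

1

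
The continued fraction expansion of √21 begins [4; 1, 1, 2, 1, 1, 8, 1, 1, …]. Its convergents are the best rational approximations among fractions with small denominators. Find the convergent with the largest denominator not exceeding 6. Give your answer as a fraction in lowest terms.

List convergents until the denominator exceeds the bound:
a_0 = 4: 4/1  (≤ bound)
a_1 = 1: 5/1  (≤ bound)
a_2 = 1: 9/2  (≤ bound)
a_3 = 2: 23/5  (≤ bound)
a_4 = 1: 32/7  (> 6, stop)

23/5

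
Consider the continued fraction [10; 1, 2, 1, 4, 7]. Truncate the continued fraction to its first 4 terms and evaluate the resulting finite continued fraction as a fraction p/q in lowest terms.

43/4

Collapse the nested fraction from the inside out:
Start with 1.
2 + 1/(1/1) = 2 + 1/1 = 3/1
1 + 1/(3/1) = 1 + 1/3 = 4/3
10 + 1/(4/3) = 10 + 3/4 = 43/4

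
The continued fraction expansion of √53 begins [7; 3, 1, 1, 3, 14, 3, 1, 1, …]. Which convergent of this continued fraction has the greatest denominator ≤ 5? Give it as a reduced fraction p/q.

a_0 = 7: 7/1  (≤ bound)
a_1 = 3: 22/3  (≤ bound)
a_2 = 1: 29/4  (≤ bound)
a_3 = 1: 51/7  (> 5, stop)

29/4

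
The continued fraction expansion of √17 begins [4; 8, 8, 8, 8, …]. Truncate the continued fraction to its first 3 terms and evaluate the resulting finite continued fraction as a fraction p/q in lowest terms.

Start with 8.
8 + 1/(8/1) = 8 + 1/8 = 65/8
4 + 1/(65/8) = 4 + 8/65 = 268/65

268/65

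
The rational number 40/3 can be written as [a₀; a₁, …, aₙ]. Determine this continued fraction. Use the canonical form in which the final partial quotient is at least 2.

Run the Euclidean algorithm, recording each quotient:
⌊40/3⌋ = 13, remainder 1
⌊3/1⌋ = 3, remainder 0

[13; 3]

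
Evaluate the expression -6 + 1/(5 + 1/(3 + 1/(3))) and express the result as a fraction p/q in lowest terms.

Compute successive convergents:
a_0 = -6: -6/1
a_1 = 5: -29/5
a_2 = 3: -93/16
a_3 = 3: -308/53

-308/53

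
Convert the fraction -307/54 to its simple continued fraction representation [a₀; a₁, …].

Run the Euclidean algorithm, recording each quotient:
-307 = -6·54 + 17, so a_0 = -6
54 = 3·17 + 3, so a_1 = 3
17 = 5·3 + 2, so a_2 = 5
3 = 1·2 + 1, so a_3 = 1
2 = 2·1 + 0, so a_4 = 2

[-6; 3, 5, 1, 2]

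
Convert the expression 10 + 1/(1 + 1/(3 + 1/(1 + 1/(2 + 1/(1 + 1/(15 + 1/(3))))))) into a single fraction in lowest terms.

9883/916

a_0 = 10: 10/1
a_1 = 1: 11/1
a_2 = 3: 43/4
a_3 = 1: 54/5
a_4 = 2: 151/14
a_5 = 1: 205/19
a_6 = 15: 3226/299
a_7 = 3: 9883/916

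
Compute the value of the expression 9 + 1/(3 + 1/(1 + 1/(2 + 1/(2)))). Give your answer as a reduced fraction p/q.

241/26

Build up convergents one term at a time:
a_0 = 9: 9/1
a_1 = 3: 28/3
a_2 = 1: 37/4
a_3 = 2: 102/11
a_4 = 2: 241/26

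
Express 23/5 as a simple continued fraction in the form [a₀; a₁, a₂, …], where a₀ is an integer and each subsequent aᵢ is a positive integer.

23 = 4·5 + 3, so a_0 = 4
5 = 1·3 + 2, so a_1 = 1
3 = 1·2 + 1, so a_2 = 1
2 = 2·1 + 0, so a_3 = 2

[4; 1, 1, 2]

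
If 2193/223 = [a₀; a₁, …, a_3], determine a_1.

⌊2193/223⌋ = 9, remainder 186
⌊223/186⌋ = 1, remainder 37

1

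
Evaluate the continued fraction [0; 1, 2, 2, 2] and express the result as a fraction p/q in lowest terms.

12/17

Start with 2.
2 + 1/(2/1) = 2 + 1/2 = 5/2
2 + 1/(5/2) = 2 + 2/5 = 12/5
1 + 1/(12/5) = 1 + 5/12 = 17/12
0 + 1/(17/12) = 0 + 12/17 = 12/17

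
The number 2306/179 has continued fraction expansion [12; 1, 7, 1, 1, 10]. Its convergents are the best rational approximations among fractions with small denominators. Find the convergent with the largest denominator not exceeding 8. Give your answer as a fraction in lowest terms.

List convergents until the denominator exceeds the bound:
a_0 = 12: 12/1  (≤ bound)
a_1 = 1: 13/1  (≤ bound)
a_2 = 7: 103/8  (≤ bound)
a_3 = 1: 116/9  (> 8, stop)

103/8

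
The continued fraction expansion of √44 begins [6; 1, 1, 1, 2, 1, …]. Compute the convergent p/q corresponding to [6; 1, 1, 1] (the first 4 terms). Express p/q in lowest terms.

20/3

Starting at the tail and folding back:
Start with 1.
1 + 1/(1/1) = 1 + 1/1 = 2/1
1 + 1/(2/1) = 1 + 1/2 = 3/2
6 + 1/(3/2) = 6 + 2/3 = 20/3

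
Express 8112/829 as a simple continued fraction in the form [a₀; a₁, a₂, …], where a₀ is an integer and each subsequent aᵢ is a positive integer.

[9; 1, 3, 1, 1, 1, 11, 5]

⌊8112/829⌋ = 9, remainder 651
⌊829/651⌋ = 1, remainder 178
⌊651/178⌋ = 3, remainder 117
⌊178/117⌋ = 1, remainder 61
⌊117/61⌋ = 1, remainder 56
⌊61/56⌋ = 1, remainder 5
⌊56/5⌋ = 11, remainder 1
⌊5/1⌋ = 5, remainder 0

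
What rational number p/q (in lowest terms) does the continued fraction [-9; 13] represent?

-116/13

Start with 13.
-9 + 1/(13/1) = -9 + 1/13 = -116/13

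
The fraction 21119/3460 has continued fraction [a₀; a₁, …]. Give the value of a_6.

5

Apply division with remainder until the remainder is 0:
21119 = 6·3460 + 359, so a_0 = 6
3460 = 9·359 + 229, so a_1 = 9
359 = 1·229 + 130, so a_2 = 1
229 = 1·130 + 99, so a_3 = 1
130 = 1·99 + 31, so a_4 = 1
99 = 3·31 + 6, so a_5 = 3
31 = 5·6 + 1, so a_6 = 5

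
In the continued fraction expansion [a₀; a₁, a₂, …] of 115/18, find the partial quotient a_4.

⌊115/18⌋ = 6, remainder 7
⌊18/7⌋ = 2, remainder 4
⌊7/4⌋ = 1, remainder 3
⌊4/3⌋ = 1, remainder 1
⌊3/1⌋ = 3, remainder 0

3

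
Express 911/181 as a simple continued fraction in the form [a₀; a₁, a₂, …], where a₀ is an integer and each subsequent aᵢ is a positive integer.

[5; 30, 6]

Apply division with remainder until the remainder is 0:
911 ÷ 181 → quotient 5, remainder 6
181 ÷ 6 → quotient 30, remainder 1
6 ÷ 1 → quotient 6, remainder 0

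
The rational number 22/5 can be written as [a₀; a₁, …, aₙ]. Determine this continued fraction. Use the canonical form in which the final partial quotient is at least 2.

⌊22/5⌋ = 4, remainder 2
⌊5/2⌋ = 2, remainder 1
⌊2/1⌋ = 2, remainder 0

[4; 2, 2]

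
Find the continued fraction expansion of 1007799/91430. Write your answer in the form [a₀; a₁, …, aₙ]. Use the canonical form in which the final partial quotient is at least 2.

[11; 44, 5, 3, 1, 48, 2]

⌊1007799/91430⌋ = 11, remainder 2069
⌊91430/2069⌋ = 44, remainder 394
⌊2069/394⌋ = 5, remainder 99
⌊394/99⌋ = 3, remainder 97
⌊99/97⌋ = 1, remainder 2
⌊97/2⌋ = 48, remainder 1
⌊2/1⌋ = 2, remainder 0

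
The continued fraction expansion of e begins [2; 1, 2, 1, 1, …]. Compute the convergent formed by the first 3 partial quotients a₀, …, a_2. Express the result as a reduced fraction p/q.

a_0 = 2: 2/1
a_1 = 1: 3/1
a_2 = 2: 8/3

8/3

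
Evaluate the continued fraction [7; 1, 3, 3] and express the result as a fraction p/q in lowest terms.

101/13

a_0 = 7: 7/1
a_1 = 1: 8/1
a_2 = 3: 31/4
a_3 = 3: 101/13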